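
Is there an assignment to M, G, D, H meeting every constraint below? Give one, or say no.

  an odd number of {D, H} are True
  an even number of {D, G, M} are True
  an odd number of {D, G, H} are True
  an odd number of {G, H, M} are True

M = False, G = False, D = False, H = True

{D, H}: 1 true → odd ✓
{D, G, M}: 0 true → even ✓
{D, G, H}: 1 true → odd ✓
{G, H, M}: 1 true → odd ✓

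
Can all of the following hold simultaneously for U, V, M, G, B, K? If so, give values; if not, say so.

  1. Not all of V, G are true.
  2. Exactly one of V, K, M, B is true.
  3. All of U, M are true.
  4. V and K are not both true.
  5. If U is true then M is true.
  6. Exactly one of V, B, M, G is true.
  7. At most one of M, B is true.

U = True, V = False, M = True, G = False, B = False, K = False

  (1) {V, G}: 0/2 true — not all ✓
  (2) {V, K, M, B}: 1 true — exactly one ✓
  (3) {U, M}: all 2 true ✓
  (4) V=F, K=F — not both ✓
  (5) U=T ⇒ M: T ✓
  (6) {V, B, M, G}: 1 true — exactly one ✓
  (7) {M, B}: 1 true — at most one ✓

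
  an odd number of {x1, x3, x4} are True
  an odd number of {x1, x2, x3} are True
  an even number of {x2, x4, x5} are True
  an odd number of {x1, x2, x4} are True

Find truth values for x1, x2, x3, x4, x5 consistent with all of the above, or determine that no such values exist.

x1 = True, x2 = True, x3 = True, x4 = True, x5 = False

{x1, x3, x4}: 3 true → odd ✓
{x1, x2, x3}: 3 true → odd ✓
{x2, x4, x5}: 2 true → even ✓
{x1, x2, x4}: 3 true → odd ✓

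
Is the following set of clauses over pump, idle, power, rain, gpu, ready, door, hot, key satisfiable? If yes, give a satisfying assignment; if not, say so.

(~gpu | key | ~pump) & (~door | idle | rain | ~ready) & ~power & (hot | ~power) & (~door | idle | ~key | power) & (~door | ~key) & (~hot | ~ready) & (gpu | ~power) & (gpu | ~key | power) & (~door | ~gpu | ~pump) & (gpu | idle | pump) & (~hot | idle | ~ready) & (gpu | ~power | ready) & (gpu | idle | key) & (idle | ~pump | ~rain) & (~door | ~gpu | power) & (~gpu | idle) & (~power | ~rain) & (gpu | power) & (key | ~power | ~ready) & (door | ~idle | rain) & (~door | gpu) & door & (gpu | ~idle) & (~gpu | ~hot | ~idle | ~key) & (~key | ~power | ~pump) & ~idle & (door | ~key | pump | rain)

No satisfying assignment exists.

Case idle = True:
  Clause (~idle) is falsified — contradiction.
Case idle = False:
  (~power) forces power = False.
  (~gpu | idle) forces gpu = False.
  Clause (gpu | power) is falsified — contradiction.
Both cases fail, so the formula is unsatisfiable.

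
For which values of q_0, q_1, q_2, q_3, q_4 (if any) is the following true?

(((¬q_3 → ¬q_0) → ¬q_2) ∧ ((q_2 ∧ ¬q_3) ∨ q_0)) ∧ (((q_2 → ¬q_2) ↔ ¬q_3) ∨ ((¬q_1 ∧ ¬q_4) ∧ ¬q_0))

q_0=T; q_1=F; q_2=F; q_3=F; q_4=F

  ((¬q_3 → ¬q_0) → ¬q_2) ∧ ((q_2 ∧ ¬q_3) ∨ q_0) = True
    (¬q_3 → ¬q_0) → ¬q_2 = True
      ¬q_3 → ¬q_0 = False
        ¬q_3 = True
        ¬q_0 = False
      ¬q_2 = True
    (q_2 ∧ ¬q_3) ∨ q_0 = True
      q_2 ∧ ¬q_3 = False
        ¬q_3 = True
  ((q_2 → ¬q_2) ↔ ¬q_3) ∨ ((¬q_1 ∧ ¬q_4) ∧ ¬q_0) = True
    (q_2 → ¬q_2) ↔ ¬q_3 = True
      q_2 → ¬q_2 = True
        ¬q_2 = True
      ¬q_3 = True
    (¬q_1 ∧ ¬q_4) ∧ ¬q_0 = False
      ¬q_1 ∧ ¬q_4 = True
        ¬q_1 = True
        ¬q_4 = True
      ¬q_0 = False
Both conjuncts True, so the formula holds.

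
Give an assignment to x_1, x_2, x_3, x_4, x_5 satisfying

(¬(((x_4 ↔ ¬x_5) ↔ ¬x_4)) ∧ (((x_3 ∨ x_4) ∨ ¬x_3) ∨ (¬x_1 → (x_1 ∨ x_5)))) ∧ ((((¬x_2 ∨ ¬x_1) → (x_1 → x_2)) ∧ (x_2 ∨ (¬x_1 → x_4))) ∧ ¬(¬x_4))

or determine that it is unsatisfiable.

x_1: True, x_2: True, x_3: False, x_4: True, x_5: False

  ¬(((x_4 ↔ ¬x_5) ↔ ¬x_4)) ∧ (((x_3 ∨ x_4) ∨ ¬x_3) ∨ (¬x_1 → (x_1 ∨ x_5))) = True
    ¬(((x_4 ↔ ¬x_5) ↔ ¬x_4)) = True
      (x_4 ↔ ¬x_5) ↔ ¬x_4 = False
        x_4 ↔ ¬x_5 = True
          ¬x_5 = True
        ¬x_4 = False
    ((x_3 ∨ x_4) ∨ ¬x_3) ∨ (¬x_1 → (x_1 ∨ x_5)) = True
      (x_3 ∨ x_4) ∨ ¬x_3 = True
        x_3 ∨ x_4 = True
        ¬x_3 = True
      ¬x_1 → (x_1 ∨ x_5) = True
        ¬x_1 = False
        x_1 ∨ x_5 = True
  (((¬x_2 ∨ ¬x_1) → (x_1 → x_2)) ∧ (x_2 ∨ (¬x_1 → x_4))) ∧ ¬(¬x_4) = True
    ((¬x_2 ∨ ¬x_1) → (x_1 → x_2)) ∧ (x_2 ∨ (¬x_1 → x_4)) = True
      (¬x_2 ∨ ¬x_1) → (x_1 → x_2) = True
        ¬x_2 ∨ ¬x_1 = False
          ¬x_2 = False
          ¬x_1 = False
        x_1 → x_2 = True
      x_2 ∨ (¬x_1 → x_4) = True
        ¬x_1 → x_4 = True
          ¬x_1 = False
    ¬(¬x_4) = True
      ¬x_4 = False
Both conjuncts True, so the formula holds.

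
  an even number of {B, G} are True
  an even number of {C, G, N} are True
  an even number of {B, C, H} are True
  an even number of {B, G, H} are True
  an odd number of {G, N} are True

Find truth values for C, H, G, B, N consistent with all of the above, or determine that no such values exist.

C: True; H: False; G: True; B: True; N: False

{B, G}: 2 true → even ✓
{C, G, N}: 2 true → even ✓
{B, C, H}: 2 true → even ✓
{B, G, H}: 2 true → even ✓
{G, N}: 1 true → odd ✓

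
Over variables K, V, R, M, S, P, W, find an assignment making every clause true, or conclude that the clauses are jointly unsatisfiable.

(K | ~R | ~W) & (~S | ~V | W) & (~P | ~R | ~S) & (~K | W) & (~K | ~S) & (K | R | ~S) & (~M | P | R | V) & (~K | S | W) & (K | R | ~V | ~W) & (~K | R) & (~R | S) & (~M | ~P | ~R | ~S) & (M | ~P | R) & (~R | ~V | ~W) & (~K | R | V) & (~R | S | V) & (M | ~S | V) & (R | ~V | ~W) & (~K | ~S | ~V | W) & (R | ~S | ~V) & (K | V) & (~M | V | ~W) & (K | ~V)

UNSATISFIABLE

Case K = True:
  (~K | W) forces W = True.
  (~K | ~S) forces S = False.
  (~K | R) forces R = True.
  Clause (~R | S) is falsified — contradiction.
Case K = False:
  (K | V) forces V = True.
  Clause (K | ~V) is falsified — contradiction.
Both cases fail, so the formula is unsatisfiable.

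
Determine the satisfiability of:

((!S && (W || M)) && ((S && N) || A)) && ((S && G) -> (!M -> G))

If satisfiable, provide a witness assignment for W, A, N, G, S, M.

W = True, A = True, N = False, G = True, S = False, M = False

  (!S && (W || M)) && ((S && N) || A) = True
    !S && (W || M) = True
      !S = True
      W || M = True
    (S && N) || A = True
      S && N = False
  (S && G) -> (!M -> G) = True
    S && G = False
    !M -> G = True
      !M = True
Both conjuncts True, so the formula holds.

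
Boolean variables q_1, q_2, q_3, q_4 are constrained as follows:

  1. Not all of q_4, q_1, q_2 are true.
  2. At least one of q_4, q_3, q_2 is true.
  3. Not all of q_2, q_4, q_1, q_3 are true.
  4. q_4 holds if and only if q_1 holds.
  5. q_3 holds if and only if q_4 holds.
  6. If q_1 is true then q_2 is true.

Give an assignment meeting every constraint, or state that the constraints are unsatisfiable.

q_1 = False, q_2 = True, q_3 = False, q_4 = False

  (1) {q_4, q_1, q_2}: 1/3 true — not all ✓
  (2) {q_4, q_3, q_2}: 1 true — at least one ✓
  (3) {q_2, q_4, q_1, q_3}: 1/4 true — not all ✓
  (4) q_4=F, q_1=F — same ✓
  (5) q_3=F, q_4=F — same ✓
  (6) q_1=F ⇒ q_2: vacuous ✓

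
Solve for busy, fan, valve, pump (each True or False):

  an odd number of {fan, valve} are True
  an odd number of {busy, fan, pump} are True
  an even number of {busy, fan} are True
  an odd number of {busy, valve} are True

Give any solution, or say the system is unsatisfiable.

busy = True, fan = True, valve = False, pump = True

{fan, valve}: 1 true → odd ✓
{busy, fan, pump}: 3 true → odd ✓
{busy, fan}: 2 true → even ✓
{busy, valve}: 1 true → odd ✓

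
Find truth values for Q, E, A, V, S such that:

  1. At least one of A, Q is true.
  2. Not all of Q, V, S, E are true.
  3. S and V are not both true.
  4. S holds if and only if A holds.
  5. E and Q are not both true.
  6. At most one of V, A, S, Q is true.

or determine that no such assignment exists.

Q=T, E=F, A=F, V=F, S=F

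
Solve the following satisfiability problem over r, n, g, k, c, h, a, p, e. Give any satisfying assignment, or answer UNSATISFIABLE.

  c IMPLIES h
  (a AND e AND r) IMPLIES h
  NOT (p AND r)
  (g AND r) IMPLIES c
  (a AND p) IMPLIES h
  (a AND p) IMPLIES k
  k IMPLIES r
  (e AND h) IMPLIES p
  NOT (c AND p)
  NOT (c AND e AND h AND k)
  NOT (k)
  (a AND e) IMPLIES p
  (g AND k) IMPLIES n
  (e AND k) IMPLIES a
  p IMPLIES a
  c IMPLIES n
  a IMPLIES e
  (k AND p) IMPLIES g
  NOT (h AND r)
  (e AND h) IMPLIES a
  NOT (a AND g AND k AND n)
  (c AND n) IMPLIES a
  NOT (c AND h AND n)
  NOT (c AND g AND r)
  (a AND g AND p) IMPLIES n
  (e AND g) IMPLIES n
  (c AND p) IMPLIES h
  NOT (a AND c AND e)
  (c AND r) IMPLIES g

Unit clause (NOT k) forces k = False.
Set r = False.
Set n = True.
Set g = True.
Set c = False.
Set h = False.
Try a = True:
  (NOT a OR e) forces e = True.
  (NOT a OR NOT e OR p) forces p = True.
  clause (NOT a OR h OR NOT p) is falsified — backtrack.
So a = False.
  then (a OR NOT p) forces p = False.
Set e = False.
All clauses satisfied.

r=F, n=T, g=T, k=F, c=F, h=F, a=F, p=F, e=F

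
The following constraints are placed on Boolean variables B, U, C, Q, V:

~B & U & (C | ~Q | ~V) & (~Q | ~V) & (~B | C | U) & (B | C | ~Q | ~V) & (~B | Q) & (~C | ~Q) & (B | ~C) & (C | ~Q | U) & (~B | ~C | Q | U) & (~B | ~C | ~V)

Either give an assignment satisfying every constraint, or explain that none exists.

B = False; U = True; C = False; Q = False; V = True

Unit clause (~B) forces B = False.
Unit clause (U) forces U = True.
In (B | ~C) only ~C is left, so C = False.
Set Q = False.
Set V = True.
All clauses satisfied.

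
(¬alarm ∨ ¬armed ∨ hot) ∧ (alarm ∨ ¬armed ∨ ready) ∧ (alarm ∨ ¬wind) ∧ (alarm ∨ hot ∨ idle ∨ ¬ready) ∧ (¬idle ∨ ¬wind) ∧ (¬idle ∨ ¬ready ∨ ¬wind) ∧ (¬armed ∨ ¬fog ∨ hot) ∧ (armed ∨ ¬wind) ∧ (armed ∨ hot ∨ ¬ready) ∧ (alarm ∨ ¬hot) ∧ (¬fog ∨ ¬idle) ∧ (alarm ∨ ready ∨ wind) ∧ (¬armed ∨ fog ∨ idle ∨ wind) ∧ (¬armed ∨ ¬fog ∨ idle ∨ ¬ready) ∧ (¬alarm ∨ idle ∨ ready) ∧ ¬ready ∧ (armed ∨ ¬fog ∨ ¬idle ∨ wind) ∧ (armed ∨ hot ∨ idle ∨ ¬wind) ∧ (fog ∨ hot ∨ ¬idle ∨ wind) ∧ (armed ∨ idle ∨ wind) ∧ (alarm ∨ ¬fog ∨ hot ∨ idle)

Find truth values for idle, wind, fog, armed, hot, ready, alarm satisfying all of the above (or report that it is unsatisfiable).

idle: True; wind: False; fog: False; armed: True; hot: True; ready: False; alarm: True

Unit clause (¬ready) forces ready = False.
Try idle = False:
  (¬alarm ∨ idle ∨ ready) forces alarm = False.
  (alarm ∨ ¬armed ∨ ready) forces armed = False.
  (alarm ∨ ¬wind) forces wind = False.
  clause (alarm ∨ ready ∨ wind) is falsified — backtrack.
So idle = True.
  then (¬idle ∨ ¬wind) forces wind = False.
  then (¬fog ∨ ¬idle) forces fog = False.
  then (alarm ∨ ready ∨ wind) forces alarm = True.
  then (fog ∨ hot ∨ ¬idle ∨ wind) forces hot = True.
Set armed = True.
All clauses satisfied.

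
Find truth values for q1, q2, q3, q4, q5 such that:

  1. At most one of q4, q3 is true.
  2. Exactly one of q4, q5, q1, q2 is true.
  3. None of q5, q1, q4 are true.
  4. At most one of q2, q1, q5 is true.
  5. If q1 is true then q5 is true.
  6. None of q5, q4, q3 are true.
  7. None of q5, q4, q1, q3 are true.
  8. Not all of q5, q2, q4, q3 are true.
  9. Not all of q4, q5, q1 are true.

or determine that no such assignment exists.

q1=F, q2=T, q3=F, q4=F, q5=F

  (1) {q4, q3}: 0 true — at most one ✓
  (2) {q4, q5, q1, q2}: 1 true — exactly one ✓
  (3) {q5, q1, q4}: 0 true — none ✓
  (4) {q2, q1, q5}: 1 true — at most one ✓
  (5) q1=F ⇒ q5: vacuous ✓
  (6) {q5, q4, q3}: 0 true — none ✓
  (7) {q5, q4, q1, q3}: 0 true — none ✓
  (8) {q5, q2, q4, q3}: 1/4 true — not all ✓
  (9) {q4, q5, q1}: 0/3 true — not all ✓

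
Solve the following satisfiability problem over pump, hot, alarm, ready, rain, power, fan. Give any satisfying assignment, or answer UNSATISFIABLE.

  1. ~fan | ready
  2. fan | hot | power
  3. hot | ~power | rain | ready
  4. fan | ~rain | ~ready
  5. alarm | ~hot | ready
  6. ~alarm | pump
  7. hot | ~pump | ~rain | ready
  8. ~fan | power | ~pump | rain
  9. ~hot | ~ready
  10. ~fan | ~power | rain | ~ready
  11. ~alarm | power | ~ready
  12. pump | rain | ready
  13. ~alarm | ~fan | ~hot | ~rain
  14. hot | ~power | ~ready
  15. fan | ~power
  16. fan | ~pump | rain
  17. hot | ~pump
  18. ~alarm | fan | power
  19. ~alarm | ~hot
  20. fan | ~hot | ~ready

pump: False, hot: False, alarm: False, ready: True, rain: False, power: False, fan: True

Try pump = True:
  (hot | ~pump) forces hot = True.
  (~hot | ~ready) forces ready = False.
  (~fan | ready) forces fan = False.
  (alarm | ~hot | ready) forces alarm = True.
  clause (~alarm | ~hot) is falsified — backtrack.
So pump = False.
  then (~alarm | pump) forces alarm = False.
Set hot = False.
Set ready = True.
  then (hot | ~power | ~ready) forces power = False.
  then (fan | hot | power) forces fan = True.
Set rain = False.
All clauses satisfied.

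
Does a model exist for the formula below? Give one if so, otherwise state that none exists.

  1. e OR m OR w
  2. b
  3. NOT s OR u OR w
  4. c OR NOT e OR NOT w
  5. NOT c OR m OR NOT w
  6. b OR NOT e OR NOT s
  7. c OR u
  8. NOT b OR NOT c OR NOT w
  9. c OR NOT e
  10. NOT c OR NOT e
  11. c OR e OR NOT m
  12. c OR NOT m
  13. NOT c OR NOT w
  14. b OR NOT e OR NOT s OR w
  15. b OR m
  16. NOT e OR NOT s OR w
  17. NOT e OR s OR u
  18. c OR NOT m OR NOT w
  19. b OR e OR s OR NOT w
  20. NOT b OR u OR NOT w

Unit clause (b) forces b = True.
Set m = True.
  then (c OR NOT m) forces c = True.
  then (NOT c OR NOT w) forces w = False.
  then (NOT c OR NOT e) forces e = False.
Set s = False.
Set u = False.
All clauses satisfied.

m=T, w=F, e=F, s=F, b=T, c=T, u=F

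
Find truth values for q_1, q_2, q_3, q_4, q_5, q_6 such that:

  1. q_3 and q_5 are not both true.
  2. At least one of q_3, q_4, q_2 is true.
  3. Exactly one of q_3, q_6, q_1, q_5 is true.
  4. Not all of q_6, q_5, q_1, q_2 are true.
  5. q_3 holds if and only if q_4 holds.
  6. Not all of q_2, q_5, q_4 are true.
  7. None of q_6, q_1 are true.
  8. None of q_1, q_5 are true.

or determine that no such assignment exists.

q_1 = False, q_2 = False, q_3 = True, q_4 = True, q_5 = False, q_6 = False

  (1) q_3=T, q_5=F — not both ✓
  (2) {q_3, q_4, q_2}: 2 true — at least one ✓
  (3) {q_3, q_6, q_1, q_5}: 1 true — exactly one ✓
  (4) {q_6, q_5, q_1, q_2}: 0/4 true — not all ✓
  (5) q_3=T, q_4=T — same ✓
  (6) {q_2, q_5, q_4}: 1/3 true — not all ✓
  (7) {q_6, q_1}: 0 true — none ✓
  (8) {q_1, q_5}: 0 true — none ✓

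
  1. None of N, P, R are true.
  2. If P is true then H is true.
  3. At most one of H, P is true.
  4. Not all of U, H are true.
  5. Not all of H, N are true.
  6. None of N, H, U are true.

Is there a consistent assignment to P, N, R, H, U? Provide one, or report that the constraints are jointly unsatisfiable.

P = False, N = False, R = False, H = False, U = False

  (1) {N, P, R}: 0 true — none ✓
  (2) P=F ⇒ H: vacuous ✓
  (3) {H, P}: 0 true — at most one ✓
  (4) {U, H}: 0/2 true — not all ✓
  (5) {H, N}: 0/2 true — not all ✓
  (6) {N, H, U}: 0 true — none ✓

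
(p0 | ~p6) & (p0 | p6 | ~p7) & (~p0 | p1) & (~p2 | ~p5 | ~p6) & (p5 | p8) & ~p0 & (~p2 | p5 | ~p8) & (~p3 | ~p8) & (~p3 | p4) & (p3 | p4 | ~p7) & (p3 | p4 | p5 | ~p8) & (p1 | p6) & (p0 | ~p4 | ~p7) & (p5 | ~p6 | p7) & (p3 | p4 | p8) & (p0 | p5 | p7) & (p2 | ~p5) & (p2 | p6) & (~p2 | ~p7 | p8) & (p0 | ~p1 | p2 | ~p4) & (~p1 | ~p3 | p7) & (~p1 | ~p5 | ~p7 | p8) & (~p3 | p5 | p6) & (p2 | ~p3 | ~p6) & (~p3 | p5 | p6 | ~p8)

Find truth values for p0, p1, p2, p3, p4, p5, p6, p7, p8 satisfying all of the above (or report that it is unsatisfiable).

p0 = False, p1 = True, p2 = True, p3 = False, p4 = True, p5 = True, p6 = False, p7 = False, p8 = True

Unit clause (~p0) forces p0 = False.
In (p0 | ~p6) only ~p6 is left, so p6 = False.
In (p0 | p6 | ~p7) only ~p7 is left, so p7 = False.
In (p1 | p6) only p1 is left, so p1 = True.
In (p0 | p5 | p7) only p5 is left, so p5 = True.
In (p2 | ~p5) only p2 is left, so p2 = True.
In (~p1 | ~p3 | p7) only ~p3 is left, so p3 = False.
Set p4 = True.
Set p8 = True.
All clauses satisfied.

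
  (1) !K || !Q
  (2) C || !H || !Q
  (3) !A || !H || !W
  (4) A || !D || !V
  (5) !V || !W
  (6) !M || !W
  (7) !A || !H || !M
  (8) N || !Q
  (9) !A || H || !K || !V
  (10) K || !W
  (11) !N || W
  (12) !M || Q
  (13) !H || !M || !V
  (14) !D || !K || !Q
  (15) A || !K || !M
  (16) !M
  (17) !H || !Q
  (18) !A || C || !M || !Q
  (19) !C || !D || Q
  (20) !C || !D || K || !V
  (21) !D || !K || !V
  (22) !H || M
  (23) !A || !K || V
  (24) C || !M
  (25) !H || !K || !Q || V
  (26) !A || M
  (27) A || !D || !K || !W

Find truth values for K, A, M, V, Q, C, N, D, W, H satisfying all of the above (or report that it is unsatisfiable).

Unit clause (!M) forces M = False.
In (!H || M) only !H is left, so H = False.
In (!A || M) only !A is left, so A = False.
Set K = False.
  then (K || !W) forces W = False.
  then (!N || W) forces N = False.
  then (N || !Q) forces Q = False.
Set V = False.
Set C = False.
Set D = True.
All clauses satisfied.

K: False; A: False; M: False; V: False; Q: False; C: False; N: False; D: True; W: False; H: False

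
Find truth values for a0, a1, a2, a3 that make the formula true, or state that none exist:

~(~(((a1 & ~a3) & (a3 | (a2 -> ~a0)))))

a0 = False; a1 = True; a2 = False; a3 = False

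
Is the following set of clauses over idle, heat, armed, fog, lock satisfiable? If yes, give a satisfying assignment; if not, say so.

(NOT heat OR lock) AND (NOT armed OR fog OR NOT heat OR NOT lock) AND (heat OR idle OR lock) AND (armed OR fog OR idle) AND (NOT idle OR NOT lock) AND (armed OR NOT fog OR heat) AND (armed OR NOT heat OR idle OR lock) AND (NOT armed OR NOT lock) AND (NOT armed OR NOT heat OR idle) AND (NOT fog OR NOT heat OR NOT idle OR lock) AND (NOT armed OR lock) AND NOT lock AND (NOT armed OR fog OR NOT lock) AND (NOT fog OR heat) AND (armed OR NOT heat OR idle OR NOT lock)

idle=T, heat=F, armed=F, fog=F, lock=F

Unit clause (NOT lock) forces lock = False.
In (NOT heat OR lock) only NOT heat is left, so heat = False.
In (heat OR idle OR lock) only idle is left, so idle = True.
In (NOT armed OR lock) only NOT armed is left, so armed = False.
In (NOT fog OR heat) only NOT fog is left, so fog = False.
All clauses satisfied.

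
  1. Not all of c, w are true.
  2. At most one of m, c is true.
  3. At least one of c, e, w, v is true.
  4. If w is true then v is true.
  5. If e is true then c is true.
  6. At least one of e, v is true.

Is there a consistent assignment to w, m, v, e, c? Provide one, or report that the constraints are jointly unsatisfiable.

w: False; m: False; v: True; e: False; c: False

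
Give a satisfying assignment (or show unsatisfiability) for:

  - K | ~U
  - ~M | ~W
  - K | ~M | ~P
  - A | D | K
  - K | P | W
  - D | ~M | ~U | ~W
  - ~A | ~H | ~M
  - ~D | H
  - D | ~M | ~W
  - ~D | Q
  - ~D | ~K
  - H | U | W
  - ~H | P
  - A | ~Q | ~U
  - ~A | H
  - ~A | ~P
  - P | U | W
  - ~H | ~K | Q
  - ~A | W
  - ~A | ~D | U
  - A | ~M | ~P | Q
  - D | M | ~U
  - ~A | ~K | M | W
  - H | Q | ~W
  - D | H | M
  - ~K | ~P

Set H = False.
  then (~D | H) forces D = False.
  then (~A | H) forces A = False.
  then (D | H | M) forces M = True.
  then (~M | ~W) forces W = False.
  then (A | D | K) forces K = True.
  then (H | U | W) forces U = True.
  then (A | ~Q | ~U) forces Q = False.
  then (A | ~M | ~P | Q) forces P = False.
All clauses satisfied.

H: False, Q: False, W: False, P: False, A: False, D: False, U: True, M: True, K: True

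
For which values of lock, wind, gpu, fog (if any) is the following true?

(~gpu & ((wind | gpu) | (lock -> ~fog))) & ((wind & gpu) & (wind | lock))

Case gpu = True: the conjunct ~gpu is False.
Case gpu = False: the conjunct gpu is False.
Both cases fail — unsatisfiable.

Unsatisfiable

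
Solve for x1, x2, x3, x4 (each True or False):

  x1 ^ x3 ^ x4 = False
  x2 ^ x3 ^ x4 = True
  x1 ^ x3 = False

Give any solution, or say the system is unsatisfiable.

x1 = True, x2 = False, x3 = True, x4 = False

x1 ^ x3 ^ x4 = T ^ T ^ F = False ✓
x2 ^ x3 ^ x4 = F ^ T ^ F = True ✓
x1 ^ x3 = T ^ T = False ✓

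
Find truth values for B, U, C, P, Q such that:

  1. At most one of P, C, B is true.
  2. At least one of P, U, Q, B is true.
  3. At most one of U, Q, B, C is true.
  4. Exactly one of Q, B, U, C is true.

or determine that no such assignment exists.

B: True, U: False, C: False, P: False, Q: False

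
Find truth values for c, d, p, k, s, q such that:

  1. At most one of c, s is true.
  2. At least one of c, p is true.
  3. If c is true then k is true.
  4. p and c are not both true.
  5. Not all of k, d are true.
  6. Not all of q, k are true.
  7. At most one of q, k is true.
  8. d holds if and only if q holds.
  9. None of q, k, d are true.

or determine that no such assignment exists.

c = False, d = False, p = True, k = False, s = False, q = False

  (1) {c, s}: 0 true — at most one ✓
  (2) {c, p}: 1 true — at least one ✓
  (3) c=F ⇒ k: vacuous ✓
  (4) p=T, c=F — not both ✓
  (5) {k, d}: 0/2 true — not all ✓
  (6) {q, k}: 0/2 true — not all ✓
  (7) {q, k}: 0 true — at most one ✓
  (8) d=F, q=F — same ✓
  (9) {q, k, d}: 0 true — none ✓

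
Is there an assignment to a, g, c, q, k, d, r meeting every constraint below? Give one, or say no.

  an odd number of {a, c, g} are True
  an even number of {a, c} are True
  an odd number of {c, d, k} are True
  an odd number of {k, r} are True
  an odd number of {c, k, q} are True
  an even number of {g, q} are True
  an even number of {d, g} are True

a=T, g=T, c=T, q=T, k=T, d=T, r=F

{a, c, g}: 3 true → odd ✓
{a, c}: 2 true → even ✓
{c, d, k}: 3 true → odd ✓
{k, r}: 1 true → odd ✓
{c, k, q}: 3 true → odd ✓
{g, q}: 2 true → even ✓
{d, g}: 2 true → even ✓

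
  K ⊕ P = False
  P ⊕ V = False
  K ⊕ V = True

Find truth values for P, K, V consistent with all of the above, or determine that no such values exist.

No satisfying assignment exists.

Adding constraints 1, 2, 3 mod 2: every variable appears an even number of times on the left, so the left side is 0.
But the right sides sum to 1 (mod 2). 0 ≠ 1 — the system is inconsistent.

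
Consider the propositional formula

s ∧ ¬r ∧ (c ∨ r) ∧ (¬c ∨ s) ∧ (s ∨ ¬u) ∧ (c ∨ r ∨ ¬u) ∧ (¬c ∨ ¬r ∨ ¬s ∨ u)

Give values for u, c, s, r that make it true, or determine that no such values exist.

Unit clause (s) forces s = True.
Unit clause (¬r) forces r = False.
In (c ∨ r) only c is left, so c = True.
Set u = False.
Check each clause:
  (s): s holds.
  (¬r): ¬r holds.
  (c ∨ r): c holds.
  (¬c ∨ s): s holds.
  (s ∨ ¬u): s holds.
  (c ∨ r ∨ ¬u): c holds.
  (¬c ∨ ¬r ∨ ¬s ∨ u): ¬r holds.
All clauses satisfied.

u = False, c = True, s = True, r = False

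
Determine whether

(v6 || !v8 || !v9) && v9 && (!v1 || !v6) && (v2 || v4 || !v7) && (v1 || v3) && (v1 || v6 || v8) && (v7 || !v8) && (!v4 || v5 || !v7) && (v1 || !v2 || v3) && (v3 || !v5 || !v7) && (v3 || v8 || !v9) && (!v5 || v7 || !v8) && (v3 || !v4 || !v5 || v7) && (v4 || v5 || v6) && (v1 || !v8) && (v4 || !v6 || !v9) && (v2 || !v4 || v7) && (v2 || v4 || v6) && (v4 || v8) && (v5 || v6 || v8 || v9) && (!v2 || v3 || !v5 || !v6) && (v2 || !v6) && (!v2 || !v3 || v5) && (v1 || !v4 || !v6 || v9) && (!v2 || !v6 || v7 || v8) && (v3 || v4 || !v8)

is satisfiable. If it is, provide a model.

v1: True, v2: True, v3: True, v4: True, v5: True, v6: False, v7: True, v8: False, v9: True

Unit clause (v9) forces v9 = True.
Set v1 = True.
  then (!v1 || !v6) forces v6 = False.
  then (v6 || !v8 || !v9) forces v8 = False.
  then (v3 || v8 || !v9) forces v3 = True.
  then (v4 || v8) forces v4 = True.
Set v2 = True.
  then (!v2 || !v3 || v5) forces v5 = True.
Set v7 = True.
All clauses satisfied.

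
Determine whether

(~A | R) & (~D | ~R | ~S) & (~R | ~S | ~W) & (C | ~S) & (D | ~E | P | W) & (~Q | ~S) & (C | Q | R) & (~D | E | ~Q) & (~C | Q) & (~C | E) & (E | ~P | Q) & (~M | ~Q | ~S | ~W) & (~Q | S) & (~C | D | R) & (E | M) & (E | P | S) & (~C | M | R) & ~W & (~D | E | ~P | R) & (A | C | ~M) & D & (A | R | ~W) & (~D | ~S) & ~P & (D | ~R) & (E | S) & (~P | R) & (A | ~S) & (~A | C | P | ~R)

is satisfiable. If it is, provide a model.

Unit clause (~W) forces W = False.
Unit clause (D) forces D = True.
In (~D | ~S) only ~S is left, so S = False.
Unit clause (~P) forces P = False.
In (E | S) only E is left, so E = True.
In (~Q | S) only ~Q is left, so Q = False.
In (~C | Q) only ~C is left, so C = False.
In (C | Q | R) only R is left, so R = True.
In (~A | C | P | ~R) only ~A is left, so A = False.
In (A | C | ~M) only ~M is left, so M = False.
All clauses satisfied.

D = True; S = False; R = True; C = False; W = False; A = False; M = False; E = True; Q = False; P = False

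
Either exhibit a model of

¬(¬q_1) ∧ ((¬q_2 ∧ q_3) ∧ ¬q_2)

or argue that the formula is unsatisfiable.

q_1=T, q_2=F, q_3=T

  ¬(¬q_1) = True
    ¬q_1 = False
  (¬q_2 ∧ q_3) ∧ ¬q_2 = True
    ¬q_2 ∧ q_3 = True
      ¬q_2 = True
    ¬q_2 = True
Both conjuncts True, so the formula holds.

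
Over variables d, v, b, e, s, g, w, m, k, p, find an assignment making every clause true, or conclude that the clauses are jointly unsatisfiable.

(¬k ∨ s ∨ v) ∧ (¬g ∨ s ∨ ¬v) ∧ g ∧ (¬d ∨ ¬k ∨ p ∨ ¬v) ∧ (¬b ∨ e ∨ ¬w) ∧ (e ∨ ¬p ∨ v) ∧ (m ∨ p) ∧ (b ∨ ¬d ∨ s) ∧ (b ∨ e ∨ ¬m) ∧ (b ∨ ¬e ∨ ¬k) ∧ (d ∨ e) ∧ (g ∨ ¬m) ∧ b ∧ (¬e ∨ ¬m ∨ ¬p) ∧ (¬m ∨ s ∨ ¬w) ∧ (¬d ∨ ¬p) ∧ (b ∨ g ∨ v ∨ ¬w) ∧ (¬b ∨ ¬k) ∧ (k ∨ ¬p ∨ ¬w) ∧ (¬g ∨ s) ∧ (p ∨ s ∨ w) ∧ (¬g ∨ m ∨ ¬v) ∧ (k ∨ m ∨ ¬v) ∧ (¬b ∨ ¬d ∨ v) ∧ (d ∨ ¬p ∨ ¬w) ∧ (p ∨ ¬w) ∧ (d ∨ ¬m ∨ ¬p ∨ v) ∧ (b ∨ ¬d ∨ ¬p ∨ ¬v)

d: False, v: True, b: True, e: True, s: True, g: True, w: False, m: True, k: False, p: False

Unit clause (g) forces g = True.
Unit clause (b) forces b = True.
In (¬b ∨ ¬k) only ¬k is left, so k = False.
In (¬g ∨ s) only s is left, so s = True.
Set d = False.
  then (d ∨ e) forces e = True.
Set v = True.
  then (¬g ∨ m ∨ ¬v) forces m = True.
  then (¬e ∨ ¬m ∨ ¬p) forces p = False.
  then (p ∨ ¬w) forces w = False.
All clauses satisfied.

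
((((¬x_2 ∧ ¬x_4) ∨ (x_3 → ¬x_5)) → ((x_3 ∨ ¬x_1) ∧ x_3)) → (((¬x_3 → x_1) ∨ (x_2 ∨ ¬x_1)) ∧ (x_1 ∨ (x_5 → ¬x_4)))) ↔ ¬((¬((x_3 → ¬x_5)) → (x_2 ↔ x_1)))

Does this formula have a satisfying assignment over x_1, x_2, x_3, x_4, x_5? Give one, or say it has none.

x_1 = False; x_2 = False; x_3 = True; x_4 = True; x_5 = True

  ((((¬x_2 ∧ ¬x_4) ∨ (x_3 → ¬x_5)) → ((x_3 ∨ ¬x_1) ∧ x_3)) → (((¬x_3 → x_1) ∨ (x_2 ∨ ¬x_1)) ∧ (x_1 ∨ (x_5 → ¬x_4)))) ↔ ¬((¬((x_3 → ¬x_5)) → (x_2 ↔ x_1))) = True
    (((¬x_2 ∧ ¬x_4) ∨ (x_3 → ¬x_5)) → ((x_3 ∨ ¬x_1) ∧ x_3)) → (((¬x_3 → x_1) ∨ (x_2 ∨ ¬x_1)) ∧ (x_1 ∨ (x_5 → ¬x_4))) = False
      ((¬x_2 ∧ ¬x_4) ∨ (x_3 → ¬x_5)) → ((x_3 ∨ ¬x_1) ∧ x_3) = True
        (¬x_2 ∧ ¬x_4) ∨ (x_3 → ¬x_5) = False
          ¬x_2 ∧ ¬x_4 = False
            ¬x_2 = True
            ¬x_4 = False
          x_3 → ¬x_5 = False
            ¬x_5 = False
        (x_3 ∨ ¬x_1) ∧ x_3 = True
          x_3 ∨ ¬x_1 = True
            ¬x_1 = True
      ((¬x_3 → x_1) ∨ (x_2 ∨ ¬x_1)) ∧ (x_1 ∨ (x_5 → ¬x_4)) = False
        (¬x_3 → x_1) ∨ (x_2 ∨ ¬x_1) = True
          ¬x_3 → x_1 = True
            ¬x_3 = False
          x_2 ∨ ¬x_1 = True
            ¬x_1 = True
        x_1 ∨ (x_5 → ¬x_4) = False
          x_5 → ¬x_4 = False
            ¬x_4 = False
    ¬((¬((x_3 → ¬x_5)) → (x_2 ↔ x_1))) = False
      ¬((x_3 → ¬x_5)) → (x_2 ↔ x_1) = True
        ¬((x_3 → ¬x_5)) = True
          x_3 → ¬x_5 = False
            ¬x_5 = False
        x_2 ↔ x_1 = True
The formula evaluates to True.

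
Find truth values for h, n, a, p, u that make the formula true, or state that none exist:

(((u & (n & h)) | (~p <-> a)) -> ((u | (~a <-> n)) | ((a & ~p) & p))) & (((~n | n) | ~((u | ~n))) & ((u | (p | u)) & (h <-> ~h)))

Unsatisfiable — no assignment works.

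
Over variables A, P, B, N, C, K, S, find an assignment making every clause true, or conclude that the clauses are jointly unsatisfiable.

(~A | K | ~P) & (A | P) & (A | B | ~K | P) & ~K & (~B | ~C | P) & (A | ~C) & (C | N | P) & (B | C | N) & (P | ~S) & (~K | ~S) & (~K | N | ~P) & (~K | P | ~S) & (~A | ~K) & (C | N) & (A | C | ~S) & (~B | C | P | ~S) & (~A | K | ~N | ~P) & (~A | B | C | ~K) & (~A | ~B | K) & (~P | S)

Unit clause (~K) forces K = False.
Try A = False:
  (A | P) forces P = True.
  (A | ~C) forces C = False.
  (C | N) forces N = True.
  (A | C | ~S) forces S = False.
  clause (~P | S) is falsified — backtrack.
So A = True.
  then (~A | K | ~P) forces P = False.
  then (P | ~S) forces S = False.
  then (~A | ~B | K) forces B = False.
Set N = True.
Set C = True.
All clauses satisfied.

A: True, P: False, B: False, N: True, C: True, K: False, S: False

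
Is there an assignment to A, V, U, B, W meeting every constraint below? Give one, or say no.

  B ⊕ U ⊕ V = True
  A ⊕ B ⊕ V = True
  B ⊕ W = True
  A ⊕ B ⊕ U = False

A: False; V: True; U: False; B: False; W: True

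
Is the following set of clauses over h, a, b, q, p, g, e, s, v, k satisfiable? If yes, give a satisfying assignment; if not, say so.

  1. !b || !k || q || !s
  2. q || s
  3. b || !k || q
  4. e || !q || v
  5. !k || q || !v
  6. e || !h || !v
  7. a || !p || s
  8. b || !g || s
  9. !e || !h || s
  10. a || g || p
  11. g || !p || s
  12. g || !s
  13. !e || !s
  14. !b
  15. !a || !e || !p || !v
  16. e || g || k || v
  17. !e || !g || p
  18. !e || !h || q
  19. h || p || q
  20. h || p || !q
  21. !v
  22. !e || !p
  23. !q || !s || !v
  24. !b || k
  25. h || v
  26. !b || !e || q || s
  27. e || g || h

Unit clause (!b) forces b = False.
Unit clause (!v) forces v = False.
In (h || v) only h is left, so h = True.
Set a = True.
Try q = True:
  (e || !q || v) forces e = True.
  (!e || !h || s) forces s = True.
  clause (!e || !s) is falsified — backtrack.
So q = False.
  then (q || s) forces s = True.
  then (b || !k || q) forces k = False.
  then (g || !s) forces g = True.
  then (!e || !s) forces e = False.
Set p = False.
All clauses satisfied.

h = True, a = True, b = False, q = False, p = False, g = True, e = False, s = True, v = False, k = False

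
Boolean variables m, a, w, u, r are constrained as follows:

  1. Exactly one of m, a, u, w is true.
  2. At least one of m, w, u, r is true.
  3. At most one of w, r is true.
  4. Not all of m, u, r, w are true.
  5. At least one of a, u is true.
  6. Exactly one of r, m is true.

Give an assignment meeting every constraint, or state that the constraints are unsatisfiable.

m: False; a: True; w: False; u: False; r: True

  (1) {m, a, u, w}: 1 true — exactly one ✓
  (2) {m, w, u, r}: 1 true — at least one ✓
  (3) {w, r}: 1 true — at most one ✓
  (4) {m, u, r, w}: 1/4 true — not all ✓
  (5) {a, u}: 1 true — at least one ✓
  (6) {r, m}: 1 true — exactly one ✓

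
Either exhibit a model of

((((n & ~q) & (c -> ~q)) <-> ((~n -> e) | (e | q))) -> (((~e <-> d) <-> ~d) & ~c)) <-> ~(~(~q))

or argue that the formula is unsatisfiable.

n: False, d: True, q: False, c: True, e: True

  ((((n & ~q) & (c -> ~q)) <-> ((~n -> e) | (e | q))) -> (((~e <-> d) <-> ~d) & ~c)) <-> ~(~(~q)) = True
    (((n & ~q) & (c -> ~q)) <-> ((~n -> e) | (e | q))) -> (((~e <-> d) <-> ~d) & ~c) = True
      ((n & ~q) & (c -> ~q)) <-> ((~n -> e) | (e | q)) = False
        (n & ~q) & (c -> ~q) = False
          n & ~q = False
            ~q = True
          c -> ~q = True
            ~q = True
        (~n -> e) | (e | q) = True
          ~n -> e = True
            ~n = True
          e | q = True
      ((~e <-> d) <-> ~d) & ~c = False
        (~e <-> d) <-> ~d = True
          ~e <-> d = False
            ~e = False
          ~d = False
        ~c = False
    ~(~(~q)) = True
      ~(~q) = False
        ~q = True
The formula evaluates to True.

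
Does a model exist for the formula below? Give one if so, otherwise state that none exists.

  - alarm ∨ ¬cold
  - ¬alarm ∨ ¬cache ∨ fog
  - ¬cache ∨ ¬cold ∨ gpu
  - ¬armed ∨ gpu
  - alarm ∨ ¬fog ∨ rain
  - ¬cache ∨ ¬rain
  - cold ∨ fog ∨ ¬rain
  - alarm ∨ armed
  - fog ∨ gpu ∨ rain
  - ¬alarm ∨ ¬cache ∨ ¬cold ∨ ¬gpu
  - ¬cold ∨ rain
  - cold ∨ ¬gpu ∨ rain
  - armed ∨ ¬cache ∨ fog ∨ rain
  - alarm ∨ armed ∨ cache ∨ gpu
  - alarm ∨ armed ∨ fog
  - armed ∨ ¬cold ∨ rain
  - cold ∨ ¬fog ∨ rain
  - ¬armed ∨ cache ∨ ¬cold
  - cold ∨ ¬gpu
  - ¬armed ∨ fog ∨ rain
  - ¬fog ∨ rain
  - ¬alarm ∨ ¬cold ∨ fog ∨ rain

Try armed = True:
  (¬armed ∨ gpu) forces gpu = True.
  (cold ∨ ¬gpu) forces cold = True.
  (alarm ∨ ¬cold) forces alarm = True.
  (¬alarm ∨ ¬cache ∨ ¬cold ∨ ¬gpu) forces cache = False.
  clause (¬armed ∨ cache ∨ ¬cold) is falsified — backtrack.
So armed = False.
  then (alarm ∨ armed) forces alarm = True.
Set fog = True.
  then (¬fog ∨ rain) forces rain = True.
  then (¬cache ∨ ¬rain) forces cache = False.
Set cold = False.
  then (cold ∨ ¬gpu) forces gpu = False.
All clauses satisfied.

armed=F; fog=T; cache=F; rain=T; cold=F; alarm=T; gpu=F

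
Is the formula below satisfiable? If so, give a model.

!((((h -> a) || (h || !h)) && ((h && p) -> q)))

a = False, h = True, q = False, p = True

  !((((h -> a) || (h || !h)) && ((h && p) -> q))) = True
    ((h -> a) || (h || !h)) && ((h && p) -> q) = False
      (h -> a) || (h || !h) = True
        h -> a = False
        h || !h = True
          !h = False
      (h && p) -> q = False
        h && p = True
The formula evaluates to True.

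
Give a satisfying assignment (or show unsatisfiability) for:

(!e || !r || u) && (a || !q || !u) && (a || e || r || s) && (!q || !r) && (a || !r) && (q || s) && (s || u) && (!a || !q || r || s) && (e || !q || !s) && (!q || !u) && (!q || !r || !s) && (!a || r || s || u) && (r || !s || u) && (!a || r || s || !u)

q = False, e = False, r = True, a = True, s = True, u = False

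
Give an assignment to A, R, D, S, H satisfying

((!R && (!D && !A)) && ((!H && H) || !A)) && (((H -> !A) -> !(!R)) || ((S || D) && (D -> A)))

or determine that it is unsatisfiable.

A = False; R = False; D = False; S = True; H = True

  (!R && (!D && !A)) && ((!H && H) || !A) = True
    !R && (!D && !A) = True
      !R = True
      !D && !A = True
        !D = True
        !A = True
    (!H && H) || !A = True
      !H && H = False
        !H = False
      !A = True
  ((H -> !A) -> !(!R)) || ((S || D) && (D -> A)) = True
    (H -> !A) -> !(!R) = False
      H -> !A = True
        !A = True
      !(!R) = False
        !R = True
    (S || D) && (D -> A) = True
      S || D = True
      D -> A = True
Both conjuncts True, so the formula holds.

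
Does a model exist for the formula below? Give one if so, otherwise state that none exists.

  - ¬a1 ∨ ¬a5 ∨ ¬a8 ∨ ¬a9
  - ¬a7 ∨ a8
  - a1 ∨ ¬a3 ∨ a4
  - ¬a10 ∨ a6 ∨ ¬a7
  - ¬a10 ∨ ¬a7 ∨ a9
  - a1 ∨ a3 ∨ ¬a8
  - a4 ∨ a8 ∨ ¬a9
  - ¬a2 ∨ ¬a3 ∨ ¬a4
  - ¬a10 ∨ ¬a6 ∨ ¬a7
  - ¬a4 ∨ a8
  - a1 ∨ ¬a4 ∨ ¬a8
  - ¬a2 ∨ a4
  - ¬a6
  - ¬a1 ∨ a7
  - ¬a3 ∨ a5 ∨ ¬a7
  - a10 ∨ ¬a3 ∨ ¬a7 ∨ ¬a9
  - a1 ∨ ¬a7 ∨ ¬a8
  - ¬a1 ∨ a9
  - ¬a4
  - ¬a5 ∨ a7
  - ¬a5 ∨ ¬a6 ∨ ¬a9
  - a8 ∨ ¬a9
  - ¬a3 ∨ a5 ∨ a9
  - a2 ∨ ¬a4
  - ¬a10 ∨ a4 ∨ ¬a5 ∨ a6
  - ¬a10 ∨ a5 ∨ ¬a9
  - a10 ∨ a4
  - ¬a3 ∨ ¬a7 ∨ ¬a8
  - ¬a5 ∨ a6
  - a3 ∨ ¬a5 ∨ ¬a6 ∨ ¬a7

a1 = False, a2 = False, a3 = False, a4 = False, a5 = False, a6 = False, a7 = False, a8 = False, a9 = False, a10 = True

Unit clause (¬a6) forces a6 = False.
Unit clause (¬a4) forces a4 = False.
In (a10 ∨ a4) only a10 is left, so a10 = True.
In (¬a5 ∨ a6) only ¬a5 is left, so a5 = False.
In (¬a10 ∨ a6 ∨ ¬a7) only ¬a7 is left, so a7 = False.
In (¬a2 ∨ a4) only ¬a2 is left, so a2 = False.
In (¬a1 ∨ a7) only ¬a1 is left, so a1 = False.
In (¬a10 ∨ a5 ∨ ¬a9) only ¬a9 is left, so a9 = False.
In (a1 ∨ ¬a3 ∨ a4) only ¬a3 is left, so a3 = False.
In (a1 ∨ a3 ∨ ¬a8) only ¬a8 is left, so a8 = False.
All clauses satisfied.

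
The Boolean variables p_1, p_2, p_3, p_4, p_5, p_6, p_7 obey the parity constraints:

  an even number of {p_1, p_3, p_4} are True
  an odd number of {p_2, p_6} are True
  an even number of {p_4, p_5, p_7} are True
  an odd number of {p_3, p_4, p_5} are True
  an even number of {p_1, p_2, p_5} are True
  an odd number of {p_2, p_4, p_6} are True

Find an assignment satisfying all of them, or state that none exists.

p_1 = False, p_2 = True, p_3 = False, p_4 = False, p_5 = True, p_6 = False, p_7 = True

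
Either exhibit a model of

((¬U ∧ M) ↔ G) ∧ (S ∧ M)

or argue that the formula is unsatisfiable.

S: True, U: False, M: True, G: True

  (¬U ∧ M) ↔ G = True
    ¬U ∧ M = True
      ¬U = True
  S ∧ M = True
Both conjuncts True, so the formula holds.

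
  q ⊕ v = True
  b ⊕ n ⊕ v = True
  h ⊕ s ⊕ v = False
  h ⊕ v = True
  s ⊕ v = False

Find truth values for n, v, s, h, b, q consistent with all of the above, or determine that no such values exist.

n = False, v = True, s = True, h = False, b = False, q = False

q ⊕ v = F ⊕ T = True ✓
b ⊕ n ⊕ v = F ⊕ F ⊕ T = True ✓
h ⊕ s ⊕ v = F ⊕ T ⊕ T = False ✓
h ⊕ v = F ⊕ T = True ✓
s ⊕ v = T ⊕ T = False ✓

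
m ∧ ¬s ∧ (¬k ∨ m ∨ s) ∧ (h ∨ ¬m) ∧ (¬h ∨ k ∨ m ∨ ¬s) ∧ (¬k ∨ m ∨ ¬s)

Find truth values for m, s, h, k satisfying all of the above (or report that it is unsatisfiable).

m = True, s = False, h = True, k = True

Unit clause (m) forces m = True.
Unit clause (¬s) forces s = False.
In (h ∨ ¬m) only h is left, so h = True.
Set k = True.
All clauses satisfied.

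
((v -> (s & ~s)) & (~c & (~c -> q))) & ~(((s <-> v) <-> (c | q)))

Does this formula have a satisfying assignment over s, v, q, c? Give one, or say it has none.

s = True, v = False, q = True, c = False

  (v -> (s & ~s)) & (~c & (~c -> q)) = True
    v -> (s & ~s) = True
      s & ~s = False
        ~s = False
    ~c & (~c -> q) = True
      ~c = True
      ~c -> q = True
        ~c = True
  ~(((s <-> v) <-> (c | q))) = True
    (s <-> v) <-> (c | q) = False
      s <-> v = False
      c | q = True
Both conjuncts True, so the formula holds.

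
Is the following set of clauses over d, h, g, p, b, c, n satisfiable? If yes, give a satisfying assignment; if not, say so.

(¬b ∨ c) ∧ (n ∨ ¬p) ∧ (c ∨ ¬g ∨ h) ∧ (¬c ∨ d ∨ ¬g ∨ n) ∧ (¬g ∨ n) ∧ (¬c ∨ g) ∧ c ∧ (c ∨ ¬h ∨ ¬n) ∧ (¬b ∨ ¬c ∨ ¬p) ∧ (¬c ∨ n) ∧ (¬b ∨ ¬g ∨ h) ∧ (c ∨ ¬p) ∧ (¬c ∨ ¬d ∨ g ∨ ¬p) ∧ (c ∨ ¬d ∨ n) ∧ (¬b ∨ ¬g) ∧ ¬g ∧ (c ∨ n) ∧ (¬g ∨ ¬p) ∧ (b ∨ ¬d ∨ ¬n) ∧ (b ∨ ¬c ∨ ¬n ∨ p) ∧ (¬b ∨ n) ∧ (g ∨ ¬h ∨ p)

Case g = True:
  Clause (¬g) is falsified — contradiction.
Case g = False:
  (¬c ∨ g) forces c = False.
  Clause (c) is falsified — contradiction.
Both cases fail, so the formula is unsatisfiable.

No satisfying assignment exists.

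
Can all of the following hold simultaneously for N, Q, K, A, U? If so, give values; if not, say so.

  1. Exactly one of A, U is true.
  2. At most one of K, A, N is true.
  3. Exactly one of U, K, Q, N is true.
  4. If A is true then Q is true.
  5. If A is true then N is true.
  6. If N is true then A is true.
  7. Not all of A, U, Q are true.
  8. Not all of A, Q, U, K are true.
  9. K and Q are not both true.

N: False; Q: False; K: False; A: False; U: True

  (1) {A, U}: 1 true — exactly one ✓
  (2) {K, A, N}: 0 true — at most one ✓
  (3) {U, K, Q, N}: 1 true — exactly one ✓
  (4) A=F ⇒ Q: vacuous ✓
  (5) A=F ⇒ N: vacuous ✓
  (6) N=F ⇒ A: vacuous ✓
  (7) {A, U, Q}: 1/3 true — not all ✓
  (8) {A, Q, U, K}: 1/4 true — not all ✓
  (9) K=F, Q=F — not both ✓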